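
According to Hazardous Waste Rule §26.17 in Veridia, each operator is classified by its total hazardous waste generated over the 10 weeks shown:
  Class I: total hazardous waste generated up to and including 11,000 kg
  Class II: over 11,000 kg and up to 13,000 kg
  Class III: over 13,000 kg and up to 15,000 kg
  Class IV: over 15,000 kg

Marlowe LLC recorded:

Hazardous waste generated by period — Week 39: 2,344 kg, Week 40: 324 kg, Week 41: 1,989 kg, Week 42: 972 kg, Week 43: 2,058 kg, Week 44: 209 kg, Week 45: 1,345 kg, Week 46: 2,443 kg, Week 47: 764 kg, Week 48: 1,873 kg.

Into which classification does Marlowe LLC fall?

Class III

Total hazardous waste generated: 2,344 kg + 324 kg + 1,989 kg + 972 kg + 2,058 kg + 209 kg + 1,345 kg + 2,443 kg + 764 kg + 1,873 kg = 14,321 kg.
13,000 kg < 14,321 kg ≤ 15,000 kg, so Class III applies.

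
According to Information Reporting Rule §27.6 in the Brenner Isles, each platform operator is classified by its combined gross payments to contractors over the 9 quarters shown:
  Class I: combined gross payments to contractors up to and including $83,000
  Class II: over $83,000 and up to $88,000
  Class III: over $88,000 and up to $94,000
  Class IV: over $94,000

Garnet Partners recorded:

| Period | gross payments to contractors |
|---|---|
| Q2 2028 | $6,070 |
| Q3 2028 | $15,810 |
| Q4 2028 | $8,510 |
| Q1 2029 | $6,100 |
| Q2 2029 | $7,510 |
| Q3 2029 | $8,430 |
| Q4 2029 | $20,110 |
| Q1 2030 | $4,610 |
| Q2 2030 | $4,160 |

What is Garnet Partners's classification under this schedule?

Combined gross payments to contractors: $6,070 + $15,810 + $8,510 + $6,100 + $7,510 + $8,430 + $20,110 + $4,610 + $4,160 = $81,310.
$81,310 ≤ $83,000, so Class I applies.

Class I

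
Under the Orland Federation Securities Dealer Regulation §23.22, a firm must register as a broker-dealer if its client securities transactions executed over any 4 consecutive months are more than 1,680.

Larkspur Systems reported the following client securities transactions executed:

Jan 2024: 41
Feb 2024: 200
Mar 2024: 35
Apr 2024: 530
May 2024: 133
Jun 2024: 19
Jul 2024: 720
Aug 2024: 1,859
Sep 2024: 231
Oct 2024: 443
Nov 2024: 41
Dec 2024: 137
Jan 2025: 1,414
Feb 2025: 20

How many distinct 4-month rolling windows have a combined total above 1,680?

Jan 2024–Apr 2024: 41 + 200 + 35 + 530 = 806 (under)
Feb 2024–May 2024: 200 + 35 + 530 + 133 = 898 (under)
Mar 2024–Jun 2024: 35 + 530 + 133 + 19 = 717 (under)
Apr 2024–Jul 2024: 530 + 133 + 19 + 720 = 1,402 (under)
May 2024–Aug 2024: 133 + 19 + 720 + 1,859 = 2,731 (over)
Jun 2024–Sep 2024: 19 + 720 + 1,859 + 231 = 2,829 (over)
Jul 2024–Oct 2024: 720 + 1,859 + 231 + 443 = 3,253 (over)
Aug 2024–Nov 2024: 1,859 + 231 + 443 + 41 = 2,574 (over)
Sep 2024–Dec 2024: 231 + 443 + 41 + 137 = 852 (under)
Oct 2024–Jan 2025: 443 + 41 + 137 + 1,414 = 2,035 (over)
Nov 2024–Feb 2025: 41 + 137 + 1,414 + 20 = 1,612 (under)
5 windows exceed the threshold.

5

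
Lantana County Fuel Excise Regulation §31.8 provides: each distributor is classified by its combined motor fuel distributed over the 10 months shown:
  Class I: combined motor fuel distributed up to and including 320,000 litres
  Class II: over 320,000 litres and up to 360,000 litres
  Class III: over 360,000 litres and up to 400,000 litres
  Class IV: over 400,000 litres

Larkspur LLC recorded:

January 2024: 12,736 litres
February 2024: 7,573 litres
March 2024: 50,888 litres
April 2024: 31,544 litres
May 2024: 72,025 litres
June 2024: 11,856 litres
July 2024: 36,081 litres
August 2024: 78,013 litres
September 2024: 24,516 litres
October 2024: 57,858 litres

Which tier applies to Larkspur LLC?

Combined motor fuel distributed: 12,736 litres + 7,573 litres + 50,888 litres + 31,544 litres + 72,025 litres + 11,856 litres + 36,081 litres + 78,013 litres + 24,516 litres + 57,858 litres = 383,090 litres.
360,000 litres < 383,090 litres ≤ 400,000 litres, so Class III applies.

Class III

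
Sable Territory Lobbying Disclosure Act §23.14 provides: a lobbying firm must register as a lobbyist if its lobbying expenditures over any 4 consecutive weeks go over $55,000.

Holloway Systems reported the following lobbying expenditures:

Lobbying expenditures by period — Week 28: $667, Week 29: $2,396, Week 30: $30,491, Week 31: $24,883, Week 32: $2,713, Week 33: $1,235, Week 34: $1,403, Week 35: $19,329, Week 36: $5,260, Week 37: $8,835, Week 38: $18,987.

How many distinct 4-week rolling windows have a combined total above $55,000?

Week 28–Week 31: $667 + $2,396 + $30,491 + $24,883 = $58,437 (over)
Week 29–Week 32: $2,396 + $30,491 + $24,883 + $2,713 = $60,483 (over)
Week 30–Week 33: $30,491 + $24,883 + $2,713 + $1,235 = $59,322 (over)
Week 31–Week 34: $24,883 + $2,713 + $1,235 + $1,403 = $30,234 (under)
Week 32–Week 35: $2,713 + $1,235 + $1,403 + $19,329 = $24,680 (under)
Week 33–Week 36: $1,235 + $1,403 + $19,329 + $5,260 = $27,227 (under)
Week 34–Week 37: $1,403 + $19,329 + $5,260 + $8,835 = $34,827 (under)
Week 35–Week 38: $19,329 + $5,260 + $8,835 + $18,987 = $52,411 (under)
3 windows exceed the threshold.

3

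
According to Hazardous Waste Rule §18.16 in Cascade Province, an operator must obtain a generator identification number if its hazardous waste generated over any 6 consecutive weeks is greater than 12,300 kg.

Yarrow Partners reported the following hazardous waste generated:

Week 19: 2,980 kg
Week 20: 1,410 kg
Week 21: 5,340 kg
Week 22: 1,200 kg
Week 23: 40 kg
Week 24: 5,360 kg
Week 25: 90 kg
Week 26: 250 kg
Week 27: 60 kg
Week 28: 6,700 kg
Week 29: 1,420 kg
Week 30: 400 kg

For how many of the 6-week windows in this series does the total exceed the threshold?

4

Week 19–Week 24: 2,980 kg + 1,410 kg + 5,340 kg + 1,200 kg + 40 kg + 5,360 kg = 16,330 kg (over)
Week 20–Week 25: 1,410 kg + 5,340 kg + 1,200 kg + 40 kg + 5,360 kg + 90 kg = 13,440 kg (over)
Week 21–Week 26: 5,340 kg + 1,200 kg + 40 kg + 5,360 kg + 90 kg + 250 kg = 12,280 kg (under)
Week 22–Week 27: 1,200 kg + 40 kg + 5,360 kg + 90 kg + 250 kg + 60 kg = 7,000 kg (under)
Week 23–Week 28: 40 kg + 5,360 kg + 90 kg + 250 kg + 60 kg + 6,700 kg = 12,500 kg (over)
Week 24–Week 29: 5,360 kg + 90 kg + 250 kg + 60 kg + 6,700 kg + 1,420 kg = 13,880 kg (over)
Week 25–Week 30: 90 kg + 250 kg + 60 kg + 6,700 kg + 1,420 kg + 400 kg = 8,920 kg (under)
4 windows exceed the threshold.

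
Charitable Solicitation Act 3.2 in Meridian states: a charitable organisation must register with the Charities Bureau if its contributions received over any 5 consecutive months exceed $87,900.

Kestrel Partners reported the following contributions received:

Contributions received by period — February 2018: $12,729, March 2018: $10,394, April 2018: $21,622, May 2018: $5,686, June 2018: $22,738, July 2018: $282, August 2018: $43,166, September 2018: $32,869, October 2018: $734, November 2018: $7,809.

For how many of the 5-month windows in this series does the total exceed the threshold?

3

February 2018–June 2018: $12,729 + $10,394 + $21,622 + $5,686 + $22,738 = $73,169 (under)
March 2018–July 2018: $10,394 + $21,622 + $5,686 + $22,738 + $282 = $60,722 (under)
April 2018–August 2018: $21,622 + $5,686 + $22,738 + $282 + $43,166 = $93,494 (over)
May 2018–September 2018: $5,686 + $22,738 + $282 + $43,166 + $32,869 = $104,741 (over)
June 2018–October 2018: $22,738 + $282 + $43,166 + $32,869 + $734 = $99,789 (over)
July 2018–November 2018: $282 + $43,166 + $32,869 + $734 + $7,809 = $84,860 (under)
3 windows exceed the threshold.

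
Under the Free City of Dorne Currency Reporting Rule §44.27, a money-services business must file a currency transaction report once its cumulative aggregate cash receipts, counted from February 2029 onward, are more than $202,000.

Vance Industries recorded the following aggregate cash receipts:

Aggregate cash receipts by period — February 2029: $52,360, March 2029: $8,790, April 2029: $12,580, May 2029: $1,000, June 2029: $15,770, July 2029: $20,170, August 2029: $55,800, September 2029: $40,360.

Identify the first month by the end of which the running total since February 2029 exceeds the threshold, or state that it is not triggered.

Through February 2029: $52,360
Through March 2029: $61,150
Through April 2029: $73,730
Through May 2029: $74,730
Through June 2029: $90,500
Through July 2029: $110,670
Through August 2029: $166,470
Through September 2029: $206,830 ← exceeds threshold

September 2029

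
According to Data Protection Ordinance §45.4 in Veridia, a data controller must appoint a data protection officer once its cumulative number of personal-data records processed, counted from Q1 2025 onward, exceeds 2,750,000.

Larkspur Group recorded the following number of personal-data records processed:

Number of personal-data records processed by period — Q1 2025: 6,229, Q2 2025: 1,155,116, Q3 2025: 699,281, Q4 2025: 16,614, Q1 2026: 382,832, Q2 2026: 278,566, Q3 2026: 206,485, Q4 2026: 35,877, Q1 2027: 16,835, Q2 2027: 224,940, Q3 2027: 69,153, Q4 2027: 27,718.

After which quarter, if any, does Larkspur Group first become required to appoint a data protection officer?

Through Q1 2025: 6,229
Through Q2 2025: 1,161,345
Through Q3 2025: 1,860,626
Through Q4 2025: 1,877,240
Through Q1 2026: 2,260,072
Through Q2 2026: 2,538,638
Through Q3 2026: 2,745,123
Through Q4 2026: 2,781,000 ← exceeds threshold

Q4 2026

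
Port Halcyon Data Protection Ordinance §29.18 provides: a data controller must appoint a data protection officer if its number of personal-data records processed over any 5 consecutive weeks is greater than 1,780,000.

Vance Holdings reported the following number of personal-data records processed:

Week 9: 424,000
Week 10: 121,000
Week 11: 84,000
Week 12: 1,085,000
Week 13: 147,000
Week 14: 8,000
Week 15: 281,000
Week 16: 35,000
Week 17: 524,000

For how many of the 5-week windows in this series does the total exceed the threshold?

1

Week 9–Week 13: 424,000 + 121,000 + 84,000 + 1,085,000 + 147,000 = 1,861,000 (over)
Week 10–Week 14: 121,000 + 84,000 + 1,085,000 + 147,000 + 8,000 = 1,445,000 (under)
Week 11–Week 15: 84,000 + 1,085,000 + 147,000 + 8,000 + 281,000 = 1,605,000 (under)
Week 12–Week 16: 1,085,000 + 147,000 + 8,000 + 281,000 + 35,000 = 1,556,000 (under)
Week 13–Week 17: 147,000 + 8,000 + 281,000 + 35,000 + 524,000 = 995,000 (under)
1 window exceeds the threshold.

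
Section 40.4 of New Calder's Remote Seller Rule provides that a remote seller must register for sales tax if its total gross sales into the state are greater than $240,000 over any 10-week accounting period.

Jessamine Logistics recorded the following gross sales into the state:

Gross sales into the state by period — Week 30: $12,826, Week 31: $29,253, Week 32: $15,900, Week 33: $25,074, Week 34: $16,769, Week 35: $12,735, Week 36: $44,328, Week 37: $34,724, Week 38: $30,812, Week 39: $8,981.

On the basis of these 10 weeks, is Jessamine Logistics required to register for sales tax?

No

Total gross sales into the state: $12,826 + $29,253 + $15,900 + $25,074 + $16,769 + $12,735 + $44,328 + $34,724 + $30,812 + $8,981 = $231,402.
$231,402 ≤ $240,000, so the threshold is not exceeded.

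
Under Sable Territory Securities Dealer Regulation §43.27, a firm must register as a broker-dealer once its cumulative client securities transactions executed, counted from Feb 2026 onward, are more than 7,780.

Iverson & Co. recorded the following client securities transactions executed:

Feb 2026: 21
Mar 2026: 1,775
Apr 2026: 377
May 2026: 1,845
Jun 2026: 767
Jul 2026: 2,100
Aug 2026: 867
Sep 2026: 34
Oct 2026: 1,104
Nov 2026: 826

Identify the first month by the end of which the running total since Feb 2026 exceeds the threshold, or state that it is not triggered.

Sep 2026

Through Feb 2026: 21
Through Mar 2026: 1,796
Through Apr 2026: 2,173
Through May 2026: 4,018
Through Jun 2026: 4,785
Through Jul 2026: 6,885
Through Aug 2026: 7,752
Through Sep 2026: 7,786 ← exceeds threshold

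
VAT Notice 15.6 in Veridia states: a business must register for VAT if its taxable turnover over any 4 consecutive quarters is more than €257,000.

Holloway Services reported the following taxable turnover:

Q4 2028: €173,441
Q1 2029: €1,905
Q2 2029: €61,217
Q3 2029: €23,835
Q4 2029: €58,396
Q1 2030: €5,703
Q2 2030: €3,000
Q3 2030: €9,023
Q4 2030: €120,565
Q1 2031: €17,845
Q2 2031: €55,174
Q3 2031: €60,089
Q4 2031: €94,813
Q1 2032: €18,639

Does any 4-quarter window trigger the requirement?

Yes

Q4 2028–Q3 2029: €173,441 + €1,905 + €61,217 + €23,835 = €260,398 (over)
Q1 2029–Q4 2029: €1,905 + €61,217 + €23,835 + €58,396 = €145,353 (under)
Q2 2029–Q1 2030: €61,217 + €23,835 + €58,396 + €5,703 = €149,151 (under)
Q3 2029–Q2 2030: €23,835 + €58,396 + €5,703 + €3,000 = €90,934 (under)
Q4 2029–Q3 2030: €58,396 + €5,703 + €3,000 + €9,023 = €76,122 (under)
Q1 2030–Q4 2030: €5,703 + €3,000 + €9,023 + €120,565 = €138,291 (under)
Q2 2030–Q1 2031: €3,000 + €9,023 + €120,565 + €17,845 = €150,433 (under)
Q3 2030–Q2 2031: €9,023 + €120,565 + €17,845 + €55,174 = €202,607 (under)
Q4 2030–Q3 2031: €120,565 + €17,845 + €55,174 + €60,089 = €253,673 (under)
Q1 2031–Q4 2031: €17,845 + €55,174 + €60,089 + €94,813 = €227,921 (under)
Q2 2031–Q1 2032: €55,174 + €60,089 + €94,813 + €18,639 = €228,715 (under)
At least one window exceeds €257,000.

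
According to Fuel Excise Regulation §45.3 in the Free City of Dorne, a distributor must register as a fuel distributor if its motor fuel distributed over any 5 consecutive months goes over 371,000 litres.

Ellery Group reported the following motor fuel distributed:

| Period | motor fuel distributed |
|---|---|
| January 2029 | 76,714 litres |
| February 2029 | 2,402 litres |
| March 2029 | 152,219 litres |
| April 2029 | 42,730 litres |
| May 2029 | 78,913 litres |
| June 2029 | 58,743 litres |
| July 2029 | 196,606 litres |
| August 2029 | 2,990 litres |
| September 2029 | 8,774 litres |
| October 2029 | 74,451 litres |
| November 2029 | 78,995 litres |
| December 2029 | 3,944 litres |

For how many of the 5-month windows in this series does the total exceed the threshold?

January 2029–May 2029: 76,714 litres + 2,402 litres + 152,219 litres + 42,730 litres + 78,913 litres = 352,978 litres (under)
February 2029–June 2029: 2,402 litres + 152,219 litres + 42,730 litres + 78,913 litres + 58,743 litres = 335,007 litres (under)
March 2029–July 2029: 152,219 litres + 42,730 litres + 78,913 litres + 58,743 litres + 196,606 litres = 529,211 litres (over)
April 2029–August 2029: 42,730 litres + 78,913 litres + 58,743 litres + 196,606 litres + 2,990 litres = 379,982 litres (over)
May 2029–September 2029: 78,913 litres + 58,743 litres + 196,606 litres + 2,990 litres + 8,774 litres = 346,026 litres (under)
June 2029–October 2029: 58,743 litres + 196,606 litres + 2,990 litres + 8,774 litres + 74,451 litres = 341,564 litres (under)
July 2029–November 2029: 196,606 litres + 2,990 litres + 8,774 litres + 74,451 litres + 78,995 litres = 361,816 litres (under)
August 2029–December 2029: 2,990 litres + 8,774 litres + 74,451 litres + 78,995 litres + 3,944 litres = 169,154 litres (under)
2 windows exceed the threshold.

2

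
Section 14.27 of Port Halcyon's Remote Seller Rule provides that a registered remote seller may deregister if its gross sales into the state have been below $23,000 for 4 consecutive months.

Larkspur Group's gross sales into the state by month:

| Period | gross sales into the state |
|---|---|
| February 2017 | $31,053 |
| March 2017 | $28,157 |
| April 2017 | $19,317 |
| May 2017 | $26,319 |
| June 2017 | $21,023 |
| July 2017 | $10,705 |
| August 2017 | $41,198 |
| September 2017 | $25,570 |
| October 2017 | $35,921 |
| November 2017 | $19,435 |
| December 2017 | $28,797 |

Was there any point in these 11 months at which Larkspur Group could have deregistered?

Months below $23,000: April 2017, June 2017, July 2017, November 2017.
Longest run of consecutive months below the threshold: 2.
2 < 4, so Larkspur Group never became eligible.

No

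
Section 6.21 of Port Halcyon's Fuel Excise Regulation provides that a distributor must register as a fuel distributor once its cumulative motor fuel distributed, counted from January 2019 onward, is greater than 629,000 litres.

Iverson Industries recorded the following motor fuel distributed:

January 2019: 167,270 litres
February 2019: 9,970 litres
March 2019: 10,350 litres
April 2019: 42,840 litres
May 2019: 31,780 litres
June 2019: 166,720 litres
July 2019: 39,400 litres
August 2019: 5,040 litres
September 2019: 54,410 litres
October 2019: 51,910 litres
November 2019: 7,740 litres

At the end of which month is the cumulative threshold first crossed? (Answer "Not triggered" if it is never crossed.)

Not triggered

Through January 2019: 167,270 litres
Through February 2019: 177,240 litres
Through March 2019: 187,590 litres
Through April 2019: 230,430 litres
Through May 2019: 262,210 litres
Through June 2019: 428,930 litres
Through July 2019: 468,330 litres
Through August 2019: 473,370 litres
Through September 2019: 527,780 litres
Through October 2019: 579,690 litres
Through November 2019: 587,430 litres
Final cumulative total 587,430 litres ≤ 629,000 litres; the threshold is never exceeded.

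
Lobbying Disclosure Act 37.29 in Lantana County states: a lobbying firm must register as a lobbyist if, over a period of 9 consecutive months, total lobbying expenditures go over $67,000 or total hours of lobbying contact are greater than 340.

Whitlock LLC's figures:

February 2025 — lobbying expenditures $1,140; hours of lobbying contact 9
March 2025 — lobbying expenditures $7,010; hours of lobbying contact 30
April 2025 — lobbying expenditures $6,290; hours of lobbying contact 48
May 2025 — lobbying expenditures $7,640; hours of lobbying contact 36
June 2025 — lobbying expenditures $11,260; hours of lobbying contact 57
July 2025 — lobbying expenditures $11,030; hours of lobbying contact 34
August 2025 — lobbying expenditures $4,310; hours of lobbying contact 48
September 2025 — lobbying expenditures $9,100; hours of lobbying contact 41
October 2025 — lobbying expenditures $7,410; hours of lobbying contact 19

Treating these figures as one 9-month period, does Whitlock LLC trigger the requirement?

No

Total lobbying expenditures: $1,140 + $7,010 + $6,290 + $7,640 + $11,260 + $11,030 + $4,310 + $9,100 + $7,410 = $65,190 (≤ $67,000).
Total hours of lobbying contact: 9 + 30 + 48 + 36 + 57 + 34 + 48 + 41 + 19 = 322 (≤ 340).
The test is 'or': neither threshold is exceeded.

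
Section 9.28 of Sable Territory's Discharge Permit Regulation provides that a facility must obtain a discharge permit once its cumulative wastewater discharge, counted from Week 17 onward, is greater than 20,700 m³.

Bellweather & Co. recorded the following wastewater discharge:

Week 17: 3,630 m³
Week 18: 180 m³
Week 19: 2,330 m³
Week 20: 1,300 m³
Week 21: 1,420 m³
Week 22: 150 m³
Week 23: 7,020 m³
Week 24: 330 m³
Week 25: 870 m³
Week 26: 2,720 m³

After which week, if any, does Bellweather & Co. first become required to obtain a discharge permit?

Not triggered

Through Week 17: 3,630 m³
Through Week 18: 3,810 m³
Through Week 19: 6,140 m³
Through Week 20: 7,440 m³
Through Week 21: 8,860 m³
Through Week 22: 9,010 m³
Through Week 23: 16,030 m³
Through Week 24: 16,360 m³
Through Week 25: 17,230 m³
Through Week 26: 19,950 m³
Final cumulative total 19,950 m³ ≤ 20,700 m³; the threshold is never exceeded.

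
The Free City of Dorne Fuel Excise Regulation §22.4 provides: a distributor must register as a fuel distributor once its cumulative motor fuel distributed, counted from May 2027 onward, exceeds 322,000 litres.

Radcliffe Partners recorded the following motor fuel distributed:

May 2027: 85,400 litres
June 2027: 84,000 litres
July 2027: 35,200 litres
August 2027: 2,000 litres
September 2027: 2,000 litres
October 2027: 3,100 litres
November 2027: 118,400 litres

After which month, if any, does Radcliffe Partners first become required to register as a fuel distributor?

Through May 2027: 85,400 litres
Through June 2027: 169,400 litres
Through July 2027: 204,600 litres
Through August 2027: 206,600 litres
Through September 2027: 208,600 litres
Through October 2027: 211,700 litres
Through November 2027: 330,100 litres ← exceeds threshold

November 2027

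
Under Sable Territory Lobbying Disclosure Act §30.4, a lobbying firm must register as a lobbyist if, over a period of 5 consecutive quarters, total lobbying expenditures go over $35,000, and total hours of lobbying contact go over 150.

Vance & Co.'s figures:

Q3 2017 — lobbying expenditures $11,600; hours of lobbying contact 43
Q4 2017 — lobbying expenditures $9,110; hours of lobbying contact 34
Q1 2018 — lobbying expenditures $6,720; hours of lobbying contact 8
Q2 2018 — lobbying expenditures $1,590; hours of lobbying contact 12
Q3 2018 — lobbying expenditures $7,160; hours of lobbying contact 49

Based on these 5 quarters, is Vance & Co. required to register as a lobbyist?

Total lobbying expenditures: $11,600 + $9,110 + $6,720 + $1,590 + $7,160 = $36,180 (> $35,000).
Total hours of lobbying contact: 43 + 34 + 8 + 12 + 49 = 146 (≤ 150).
The test is 'and': the rule requires both, and at least one is not exceeded.

No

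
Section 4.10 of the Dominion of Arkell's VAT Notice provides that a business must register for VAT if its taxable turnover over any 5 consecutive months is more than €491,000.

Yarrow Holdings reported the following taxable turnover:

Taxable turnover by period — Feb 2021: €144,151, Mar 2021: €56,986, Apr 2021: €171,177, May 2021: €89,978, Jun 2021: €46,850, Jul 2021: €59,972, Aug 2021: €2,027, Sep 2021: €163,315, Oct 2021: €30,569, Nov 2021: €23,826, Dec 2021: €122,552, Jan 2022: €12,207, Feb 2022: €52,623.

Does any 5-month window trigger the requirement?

Yes

Feb 2021–Jun 2021: €144,151 + €56,986 + €171,177 + €89,978 + €46,850 = €509,142 (over)
Mar 2021–Jul 2021: €56,986 + €171,177 + €89,978 + €46,850 + €59,972 = €424,963 (under)
Apr 2021–Aug 2021: €171,177 + €89,978 + €46,850 + €59,972 + €2,027 = €370,004 (under)
May 2021–Sep 2021: €89,978 + €46,850 + €59,972 + €2,027 + €163,315 = €362,142 (under)
Jun 2021–Oct 2021: €46,850 + €59,972 + €2,027 + €163,315 + €30,569 = €302,733 (under)
Jul 2021–Nov 2021: €59,972 + €2,027 + €163,315 + €30,569 + €23,826 = €279,709 (under)
Aug 2021–Dec 2021: €2,027 + €163,315 + €30,569 + €23,826 + €122,552 = €342,289 (under)
Sep 2021–Jan 2022: €163,315 + €30,569 + €23,826 + €122,552 + €12,207 = €352,469 (under)
Oct 2021–Feb 2022: €30,569 + €23,826 + €122,552 + €12,207 + €52,623 = €241,777 (under)
At least one window exceeds €491,000.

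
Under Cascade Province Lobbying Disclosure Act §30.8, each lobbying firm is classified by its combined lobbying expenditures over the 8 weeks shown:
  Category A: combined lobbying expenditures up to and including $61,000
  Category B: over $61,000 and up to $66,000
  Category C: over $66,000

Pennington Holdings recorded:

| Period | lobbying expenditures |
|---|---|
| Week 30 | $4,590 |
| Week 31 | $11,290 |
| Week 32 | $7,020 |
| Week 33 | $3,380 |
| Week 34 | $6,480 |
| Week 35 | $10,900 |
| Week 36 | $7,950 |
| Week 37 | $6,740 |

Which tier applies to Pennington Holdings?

Category A

Combined lobbying expenditures: $4,590 + $11,290 + $7,020 + $3,380 + $6,480 + $10,900 + $7,950 + $6,740 = $58,350.
$58,350 ≤ $61,000, so Category A applies.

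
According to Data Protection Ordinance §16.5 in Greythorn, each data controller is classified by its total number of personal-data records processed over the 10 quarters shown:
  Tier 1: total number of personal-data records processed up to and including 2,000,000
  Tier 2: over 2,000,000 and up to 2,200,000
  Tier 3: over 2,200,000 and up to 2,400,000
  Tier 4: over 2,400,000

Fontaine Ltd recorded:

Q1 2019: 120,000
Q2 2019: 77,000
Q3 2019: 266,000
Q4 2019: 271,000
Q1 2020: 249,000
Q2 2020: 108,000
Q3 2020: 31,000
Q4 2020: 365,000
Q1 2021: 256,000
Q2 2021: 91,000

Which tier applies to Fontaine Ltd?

Tier 1

Total number of personal-data records processed: 120,000 + 77,000 + 266,000 + 271,000 + 249,000 + 108,000 + 31,000 + 365,000 + 256,000 + 91,000 = 1,834,000.
1,834,000 ≤ 2,000,000, so Tier 1 applies.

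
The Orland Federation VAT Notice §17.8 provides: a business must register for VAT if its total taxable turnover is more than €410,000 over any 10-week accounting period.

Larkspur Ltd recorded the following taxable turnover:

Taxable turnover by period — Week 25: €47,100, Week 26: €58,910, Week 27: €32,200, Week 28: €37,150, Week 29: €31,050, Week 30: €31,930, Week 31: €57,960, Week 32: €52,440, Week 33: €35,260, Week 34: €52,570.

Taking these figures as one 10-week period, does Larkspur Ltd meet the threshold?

Yes

Total taxable turnover: €47,100 + €58,910 + €32,200 + €37,150 + €31,050 + €31,930 + €57,960 + €52,440 + €35,260 + €52,570 = €436,570.
€436,570 > €410,000, so the threshold is exceeded.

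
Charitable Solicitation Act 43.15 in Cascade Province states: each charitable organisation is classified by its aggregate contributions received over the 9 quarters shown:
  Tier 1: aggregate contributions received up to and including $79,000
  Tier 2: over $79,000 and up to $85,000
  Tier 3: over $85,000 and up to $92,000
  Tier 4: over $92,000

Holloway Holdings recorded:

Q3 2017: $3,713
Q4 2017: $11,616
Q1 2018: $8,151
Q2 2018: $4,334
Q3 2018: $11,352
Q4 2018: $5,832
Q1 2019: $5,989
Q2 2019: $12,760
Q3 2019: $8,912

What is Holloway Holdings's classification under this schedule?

Aggregate contributions received: $3,713 + $11,616 + $8,151 + $4,334 + $11,352 + $5,832 + $5,989 + $12,760 + $8,912 = $72,659.
$72,659 ≤ $79,000, so Tier 1 applies.

Tier 1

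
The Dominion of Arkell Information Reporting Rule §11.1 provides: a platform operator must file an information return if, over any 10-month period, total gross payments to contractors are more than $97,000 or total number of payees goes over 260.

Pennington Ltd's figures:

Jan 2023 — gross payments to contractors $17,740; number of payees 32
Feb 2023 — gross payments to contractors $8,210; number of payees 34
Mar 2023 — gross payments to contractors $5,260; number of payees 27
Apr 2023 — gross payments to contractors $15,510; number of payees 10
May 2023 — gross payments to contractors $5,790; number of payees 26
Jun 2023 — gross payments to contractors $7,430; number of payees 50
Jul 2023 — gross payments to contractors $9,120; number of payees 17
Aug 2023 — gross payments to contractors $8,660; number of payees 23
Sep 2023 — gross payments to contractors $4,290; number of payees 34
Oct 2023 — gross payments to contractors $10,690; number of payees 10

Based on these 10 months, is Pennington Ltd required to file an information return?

Total gross payments to contractors: $17,740 + $8,210 + $5,260 + $15,510 + $5,790 + $7,430 + $9,120 + $8,660 + $4,290 + $10,690 = $92,700 (≤ $97,000).
Total number of payees: 32 + 34 + 27 + 10 + 26 + 50 + 17 + 23 + 34 + 10 = 263 (> 260).
The test is 'or': at least one threshold is exceeded.

Yes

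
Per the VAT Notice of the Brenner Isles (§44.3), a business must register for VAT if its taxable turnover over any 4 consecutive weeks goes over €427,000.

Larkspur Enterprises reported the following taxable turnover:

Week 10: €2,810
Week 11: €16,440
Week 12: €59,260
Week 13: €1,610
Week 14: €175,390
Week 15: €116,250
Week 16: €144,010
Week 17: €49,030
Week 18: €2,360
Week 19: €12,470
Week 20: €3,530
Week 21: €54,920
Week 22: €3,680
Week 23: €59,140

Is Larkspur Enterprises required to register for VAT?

Yes

Week 10–Week 13: €2,810 + €16,440 + €59,260 + €1,610 = €80,120 (under)
Week 11–Week 14: €16,440 + €59,260 + €1,610 + €175,390 = €252,700 (under)
Week 12–Week 15: €59,260 + €1,610 + €175,390 + €116,250 = €352,510 (under)
Week 13–Week 16: €1,610 + €175,390 + €116,250 + €144,010 = €437,260 (over)
Week 14–Week 17: €175,390 + €116,250 + €144,010 + €49,030 = €484,680 (over)
Week 15–Week 18: €116,250 + €144,010 + €49,030 + €2,360 = €311,650 (under)
Week 16–Week 19: €144,010 + €49,030 + €2,360 + €12,470 = €207,870 (under)
Week 17–Week 20: €49,030 + €2,360 + €12,470 + €3,530 = €67,390 (under)
Week 18–Week 21: €2,360 + €12,470 + €3,530 + €54,920 = €73,280 (under)
Week 19–Week 22: €12,470 + €3,530 + €54,920 + €3,680 = €74,600 (under)
Week 20–Week 23: €3,530 + €54,920 + €3,680 + €59,140 = €121,270 (under)
At least one window exceeds €427,000.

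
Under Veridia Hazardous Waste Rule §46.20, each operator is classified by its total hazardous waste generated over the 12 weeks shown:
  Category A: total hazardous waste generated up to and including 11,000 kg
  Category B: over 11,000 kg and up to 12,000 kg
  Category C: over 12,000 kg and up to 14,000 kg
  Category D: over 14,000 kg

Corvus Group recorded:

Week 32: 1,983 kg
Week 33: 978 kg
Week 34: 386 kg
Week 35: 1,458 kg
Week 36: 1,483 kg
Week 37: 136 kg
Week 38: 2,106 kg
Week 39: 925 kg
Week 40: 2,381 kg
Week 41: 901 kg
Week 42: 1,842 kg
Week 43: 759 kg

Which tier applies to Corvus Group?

Category D

Total hazardous waste generated: 1,983 kg + 978 kg + 386 kg + 1,458 kg + 1,483 kg + 136 kg + 2,106 kg + 925 kg + 2,381 kg + 901 kg + 1,842 kg + 759 kg = 15,338 kg.
15,338 kg > 14,000 kg, so Category D applies.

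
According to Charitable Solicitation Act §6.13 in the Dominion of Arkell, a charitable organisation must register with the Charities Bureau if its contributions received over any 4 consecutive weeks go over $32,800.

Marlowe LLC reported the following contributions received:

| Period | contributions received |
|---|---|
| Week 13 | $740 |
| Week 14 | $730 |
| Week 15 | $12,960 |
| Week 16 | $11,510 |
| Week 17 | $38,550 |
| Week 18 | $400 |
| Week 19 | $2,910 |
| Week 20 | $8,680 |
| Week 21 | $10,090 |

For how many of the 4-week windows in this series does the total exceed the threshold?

4

Week 13–Week 16: $740 + $730 + $12,960 + $11,510 = $25,940 (under)
Week 14–Week 17: $730 + $12,960 + $11,510 + $38,550 = $63,750 (over)
Week 15–Week 18: $12,960 + $11,510 + $38,550 + $400 = $63,420 (over)
Week 16–Week 19: $11,510 + $38,550 + $400 + $2,910 = $53,370 (over)
Week 17–Week 20: $38,550 + $400 + $2,910 + $8,680 = $50,540 (over)
Week 18–Week 21: $400 + $2,910 + $8,680 + $10,090 = $22,080 (under)
4 windows exceed the threshold.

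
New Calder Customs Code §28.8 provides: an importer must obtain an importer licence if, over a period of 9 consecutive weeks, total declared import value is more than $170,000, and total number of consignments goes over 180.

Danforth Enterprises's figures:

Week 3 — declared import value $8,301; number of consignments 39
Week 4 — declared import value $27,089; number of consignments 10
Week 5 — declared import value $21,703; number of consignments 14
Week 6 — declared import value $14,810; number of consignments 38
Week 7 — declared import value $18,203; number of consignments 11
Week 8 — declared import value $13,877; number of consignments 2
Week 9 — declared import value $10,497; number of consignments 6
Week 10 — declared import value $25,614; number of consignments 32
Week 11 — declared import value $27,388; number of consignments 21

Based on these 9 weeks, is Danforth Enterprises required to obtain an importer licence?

No

Total declared import value: $8,301 + $27,089 + $21,703 + $14,810 + $18,203 + $13,877 + $10,497 + $25,614 + $27,388 = $167,482 (≤ $170,000).
Total number of consignments: 39 + 10 + 14 + 38 + 11 + 2 + 6 + 32 + 21 = 173 (≤ 180).
The test is 'and': the rule requires both, and at least one is not exceeded.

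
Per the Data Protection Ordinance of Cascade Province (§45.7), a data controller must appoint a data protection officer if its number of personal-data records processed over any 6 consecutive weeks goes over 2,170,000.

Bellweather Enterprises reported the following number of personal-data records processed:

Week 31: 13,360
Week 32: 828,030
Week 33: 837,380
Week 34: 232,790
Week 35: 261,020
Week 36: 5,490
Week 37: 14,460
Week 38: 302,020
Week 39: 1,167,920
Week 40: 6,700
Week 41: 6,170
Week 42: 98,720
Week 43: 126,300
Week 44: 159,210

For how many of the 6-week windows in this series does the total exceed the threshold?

Week 31–Week 36: 13,360 + 828,030 + 837,380 + 232,790 + 261,020 + 5,490 = 2,178,070 (over)
Week 32–Week 37: 828,030 + 837,380 + 232,790 + 261,020 + 5,490 + 14,460 = 2,179,170 (over)
Week 33–Week 38: 837,380 + 232,790 + 261,020 + 5,490 + 14,460 + 302,020 = 1,653,160 (under)
Week 34–Week 39: 232,790 + 261,020 + 5,490 + 14,460 + 302,020 + 1,167,920 = 1,983,700 (under)
Week 35–Week 40: 261,020 + 5,490 + 14,460 + 302,020 + 1,167,920 + 6,700 = 1,757,610 (under)
Week 36–Week 41: 5,490 + 14,460 + 302,020 + 1,167,920 + 6,700 + 6,170 = 1,502,760 (under)
Week 37–Week 42: 14,460 + 302,020 + 1,167,920 + 6,700 + 6,170 + 98,720 = 1,595,990 (under)
Week 38–Week 43: 302,020 + 1,167,920 + 6,700 + 6,170 + 98,720 + 126,300 = 1,707,830 (under)
Week 39–Week 44: 1,167,920 + 6,700 + 6,170 + 98,720 + 126,300 + 159,210 = 1,565,020 (under)
2 windows exceed the threshold.

2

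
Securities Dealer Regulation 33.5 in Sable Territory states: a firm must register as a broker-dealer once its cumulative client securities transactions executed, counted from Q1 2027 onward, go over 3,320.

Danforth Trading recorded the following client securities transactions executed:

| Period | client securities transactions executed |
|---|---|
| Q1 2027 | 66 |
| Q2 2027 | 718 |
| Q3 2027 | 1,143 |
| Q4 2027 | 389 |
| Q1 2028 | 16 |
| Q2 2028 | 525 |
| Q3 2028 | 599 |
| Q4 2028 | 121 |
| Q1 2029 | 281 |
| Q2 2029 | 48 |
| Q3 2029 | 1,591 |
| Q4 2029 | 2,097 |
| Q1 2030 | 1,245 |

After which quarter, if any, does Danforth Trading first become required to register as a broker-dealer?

Through Q1 2027: 66
Through Q2 2027: 784
Through Q3 2027: 1,927
Through Q4 2027: 2,316
Through Q1 2028: 2,332
Through Q2 2028: 2,857
Through Q3 2028: 3,456 ← exceeds threshold

Q3 2028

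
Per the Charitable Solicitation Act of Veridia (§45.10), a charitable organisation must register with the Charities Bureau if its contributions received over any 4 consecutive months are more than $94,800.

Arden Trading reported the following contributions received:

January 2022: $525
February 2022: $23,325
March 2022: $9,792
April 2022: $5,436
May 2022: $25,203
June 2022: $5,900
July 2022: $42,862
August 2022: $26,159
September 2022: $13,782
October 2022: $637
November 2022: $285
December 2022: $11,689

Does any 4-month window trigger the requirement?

Yes

January 2022–April 2022: $525 + $23,325 + $9,792 + $5,436 = $39,078 (under)
February 2022–May 2022: $23,325 + $9,792 + $5,436 + $25,203 = $63,756 (under)
March 2022–June 2022: $9,792 + $5,436 + $25,203 + $5,900 = $46,331 (under)
April 2022–July 2022: $5,436 + $25,203 + $5,900 + $42,862 = $79,401 (under)
May 2022–August 2022: $25,203 + $5,900 + $42,862 + $26,159 = $100,124 (over)
June 2022–September 2022: $5,900 + $42,862 + $26,159 + $13,782 = $88,703 (under)
July 2022–October 2022: $42,862 + $26,159 + $13,782 + $637 = $83,440 (under)
August 2022–November 2022: $26,159 + $13,782 + $637 + $285 = $40,863 (under)
September 2022–December 2022: $13,782 + $637 + $285 + $11,689 = $26,393 (under)
At least one window exceeds $94,800.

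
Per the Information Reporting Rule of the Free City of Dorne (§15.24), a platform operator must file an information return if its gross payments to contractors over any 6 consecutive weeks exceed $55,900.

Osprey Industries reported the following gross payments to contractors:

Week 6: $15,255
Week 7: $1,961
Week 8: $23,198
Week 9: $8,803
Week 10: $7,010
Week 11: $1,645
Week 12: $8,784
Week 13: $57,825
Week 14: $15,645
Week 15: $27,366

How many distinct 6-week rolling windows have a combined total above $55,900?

Week 6–Week 11: $15,255 + $1,961 + $23,198 + $8,803 + $7,010 + $1,645 = $57,872 (over)
Week 7–Week 12: $1,961 + $23,198 + $8,803 + $7,010 + $1,645 + $8,784 = $51,401 (under)
Week 8–Week 13: $23,198 + $8,803 + $7,010 + $1,645 + $8,784 + $57,825 = $107,265 (over)
Week 9–Week 14: $8,803 + $7,010 + $1,645 + $8,784 + $57,825 + $15,645 = $99,712 (over)
Week 10–Week 15: $7,010 + $1,645 + $8,784 + $57,825 + $15,645 + $27,366 = $118,275 (over)
4 windows exceed the threshold.

4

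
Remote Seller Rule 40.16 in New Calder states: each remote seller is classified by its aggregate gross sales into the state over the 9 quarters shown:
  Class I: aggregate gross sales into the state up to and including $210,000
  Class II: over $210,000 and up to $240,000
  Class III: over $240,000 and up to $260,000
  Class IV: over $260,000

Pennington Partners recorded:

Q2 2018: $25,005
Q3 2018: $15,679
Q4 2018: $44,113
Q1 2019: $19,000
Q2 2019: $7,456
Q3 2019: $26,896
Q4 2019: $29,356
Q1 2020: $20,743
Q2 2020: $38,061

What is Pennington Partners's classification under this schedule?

Class II

Aggregate gross sales into the state: $25,005 + $15,679 + $44,113 + $19,000 + $7,456 + $26,896 + $29,356 + $20,743 + $38,061 = $226,309.
$210,000 < $226,309 ≤ $240,000, so Class II applies.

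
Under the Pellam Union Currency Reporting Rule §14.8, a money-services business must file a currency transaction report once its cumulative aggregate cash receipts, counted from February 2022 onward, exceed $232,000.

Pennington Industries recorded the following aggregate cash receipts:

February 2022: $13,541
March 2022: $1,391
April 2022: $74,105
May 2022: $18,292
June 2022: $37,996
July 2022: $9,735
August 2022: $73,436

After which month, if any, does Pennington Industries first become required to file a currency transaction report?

Through February 2022: $13,541
Through March 2022: $14,932
Through April 2022: $89,037
Through May 2022: $107,329
Through June 2022: $145,325
Through July 2022: $155,060
Through August 2022: $228,496
Final cumulative total $228,496 ≤ $232,000; the threshold is never exceeded.

Not triggered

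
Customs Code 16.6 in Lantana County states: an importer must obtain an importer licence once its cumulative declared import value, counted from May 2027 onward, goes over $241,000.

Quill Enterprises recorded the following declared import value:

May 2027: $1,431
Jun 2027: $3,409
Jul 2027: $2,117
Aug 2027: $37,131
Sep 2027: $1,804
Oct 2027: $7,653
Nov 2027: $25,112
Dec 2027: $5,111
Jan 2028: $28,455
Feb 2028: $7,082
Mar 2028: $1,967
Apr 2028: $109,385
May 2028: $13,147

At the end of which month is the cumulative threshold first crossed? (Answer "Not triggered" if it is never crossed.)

Through May 2027: $1,431
Through Jun 2027: $4,840
Through Jul 2027: $6,957
Through Aug 2027: $44,088
Through Sep 2027: $45,892
Through Oct 2027: $53,545
Through Nov 2027: $78,657
Through Dec 2027: $83,768
Through Jan 2028: $112,223
Through Feb 2028: $119,305
Through Mar 2028: $121,272
Through Apr 2028: $230,657
Through May 2028: $243,804 ← exceeds threshold

May 2028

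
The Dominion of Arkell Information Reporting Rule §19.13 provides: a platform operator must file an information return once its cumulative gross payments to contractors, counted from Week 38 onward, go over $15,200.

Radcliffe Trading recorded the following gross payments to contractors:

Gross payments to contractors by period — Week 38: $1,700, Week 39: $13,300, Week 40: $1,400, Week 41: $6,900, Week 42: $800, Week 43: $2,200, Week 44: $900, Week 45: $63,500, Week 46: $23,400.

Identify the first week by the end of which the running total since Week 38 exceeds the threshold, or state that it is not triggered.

Through Week 38: $1,700
Through Week 39: $15,000
Through Week 40: $16,400 ← exceeds threshold

Week 40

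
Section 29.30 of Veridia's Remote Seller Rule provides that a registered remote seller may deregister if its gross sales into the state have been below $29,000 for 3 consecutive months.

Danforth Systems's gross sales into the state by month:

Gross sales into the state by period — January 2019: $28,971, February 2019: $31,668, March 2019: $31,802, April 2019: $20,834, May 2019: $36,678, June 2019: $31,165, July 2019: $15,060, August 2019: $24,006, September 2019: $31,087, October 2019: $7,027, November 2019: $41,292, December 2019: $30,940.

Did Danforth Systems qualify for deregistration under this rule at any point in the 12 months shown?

Months below $29,000: January 2019, April 2019, July 2019, August 2019, October 2019.
Longest run of consecutive months below the threshold: 2.
2 < 3, so Danforth Systems never became eligible.

No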